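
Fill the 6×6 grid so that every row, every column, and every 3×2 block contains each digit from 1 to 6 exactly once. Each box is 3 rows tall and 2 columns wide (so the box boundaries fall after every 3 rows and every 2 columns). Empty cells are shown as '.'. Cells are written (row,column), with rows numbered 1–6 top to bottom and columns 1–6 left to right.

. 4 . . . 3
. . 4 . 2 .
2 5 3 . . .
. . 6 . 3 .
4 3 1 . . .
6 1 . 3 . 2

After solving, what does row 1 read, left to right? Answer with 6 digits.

142563

(1,1) = 1: row 1 has {3,4}; col 1 has {2,4,6}; box has {2,4,5} → only 1 remains.
(2,1) = 3: row 2 has {2,4}; col 1 has {1,2,4,6}; box has {1,2,4,5} → only 3 remains.
(2,2) = 6: row 2 has {2,3,4}; col 2 has {1,3,4,5}; box has {1,2,3,4,5} → only 6 remains.
(4,1) = 5: row 4 has {3,6}; col 1 has {1,2,3,4,6}; box has {1,3,4,6} → only 5 remains.
(4,2) = 2: row 4 has {3,5,6}; col 2 has {1,3,4,5,6}; box has {1,3,4,5,6} → only 2 remains.
(4,4) = 4: row 4 has {2,3,5,6}; col 4 has {3}; box has {1,3,6} → only 4 remains.
(4,6) = 1: row 4 has {2,3,4,5,6}; col 6 has {2,3}; box has {2,3} → only 1 remains.
(6,3) = 5: row 6 has {1,2,3,6}; col 3 has {1,3,4,6}; box has {1,3,4,6} → only 5 remains.
(6,5) = 4: row 6 has {1,2,3,5,6}; col 5 has {2,3}; box has {1,2,3} → only 4 remains.
(1,3) = 2: row 1 has {1,3,4}; col 3 has {1,3,4,5,6}; box has {3,4} → only 2 remains.
(2,6) = 5: row 2 has {2,3,4,6}; col 6 has {1,2,3}; box has {2,3} → only 5 remains.
(5,4) = 2: row 5 has {1,3,4}; col 4 has {3,4}; box has {1,3,4,5,6} → only 2 remains.
(5,6) = 6: row 5 has {1,2,3,4}; col 6 has {1,2,3,5}; box has {1,2,3,4} → only 6 remains.
(1,5) = 6: row 1 has {1,2,3,4}; col 5 has {2,3,4}; box has {2,3,5} → only 6 remains.
(2,4) = 1: row 2 has {2,3,4,5,6}; col 4 has {2,3,4}; box has {2,3,4} → only 1 remains.
(3,4) = 6: row 3 has {2,3,5}; col 4 has {1,2,3,4}; box has {1,2,3,4} → only 6 remains.
(3,5) = 1: row 3 has {2,3,5,6}; col 5 has {2,3,4,6}; box has {2,3,5,6} → only 1 remains.
(3,6) = 4: row 3 has {1,2,3,5,6}; col 6 has {1,2,3,5,6}; box has {1,2,3,5,6} → only 4 remains.
(5,5) = 5: row 5 has {1,2,3,4,6}; col 5 has {1,2,3,4,6}; box has {1,2,3,4,6} → only 5 remains.
(1,4) = 5: row 1 has {1,2,3,4,6}; col 4 has {1,2,3,4,6}; box has {1,2,3,4,6} → only 5 remains.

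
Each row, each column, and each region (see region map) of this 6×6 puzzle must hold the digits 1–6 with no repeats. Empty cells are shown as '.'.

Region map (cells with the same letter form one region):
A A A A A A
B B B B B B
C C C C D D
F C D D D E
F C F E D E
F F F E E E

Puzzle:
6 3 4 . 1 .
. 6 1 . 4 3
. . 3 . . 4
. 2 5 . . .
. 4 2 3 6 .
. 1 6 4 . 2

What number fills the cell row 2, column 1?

row 1, column 6 = 5 (sole candidate).
row 3, column 2 = 5 (sole candidate).
row 3, column 5 = 2 (sole candidate).
row 4, column 4 = 1 (sole candidate).
row 4, column 5 = 3 (sole candidate).
row 4, column 6 = 6 (sole candidate).
row 5, column 1 = 5 (sole candidate).
row 5, column 6 = 1 (sole candidate).
row 6, column 1 = 3 (sole candidate).
row 6, column 5 = 5 (sole candidate).
row 1, column 4 = 2 (sole candidate).
row 2, column 1 = 2: row 2 has {1,3,4,6}; col 1 has {3,5,6}; region has {1,3,4,6} → only 2 remains.

2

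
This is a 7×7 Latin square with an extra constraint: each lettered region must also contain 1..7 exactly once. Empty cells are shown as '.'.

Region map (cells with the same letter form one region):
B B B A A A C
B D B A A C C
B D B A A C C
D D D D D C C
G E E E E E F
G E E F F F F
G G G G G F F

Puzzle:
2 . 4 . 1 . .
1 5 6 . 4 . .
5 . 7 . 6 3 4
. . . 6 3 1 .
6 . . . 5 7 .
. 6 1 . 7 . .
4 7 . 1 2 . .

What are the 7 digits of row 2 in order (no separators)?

1563427

row 1, column 2 = 3 (sole candidate).
row 1, column 6 = 5 (sole candidate).
row 2, column 6 = 2: row 2 has {1,4,5,6}; col 6 has {1,3,5,7}; region has {1,3,4} → only 2 remains.
row 2, column 7 = 7: row 2 has {1,2,4,5,6}; col 7 has {4}; region has {1,2,3,4} → only 7 remains.
row 3, column 4 = 2 (sole candidate).
row 4, column 1 = 7 (sole candidate).
row 4, column 3 = 2 (sole candidate).
row 4, column 7 = 5 (sole candidate).
row 5, column 3 = 3 (sole candidate).
row 5, column 4 = 4 (sole candidate).
row 6, column 1 = 3 (sole candidate).
row 6, column 4 = 5 (sole candidate).
row 6, column 6 = 4 (sole candidate).
row 6, column 7 = 2 (sole candidate).
row 7, column 3 = 5 (sole candidate).
row 7, column 6 = 6 (sole candidate).
row 7, column 7 = 3 (sole candidate).
row 1, column 4 = 7 (sole candidate).
row 1, column 7 = 6 (sole candidate).
row 2, column 4 = 3: row 2 has {1,2,4,5,6,7}; col 4 has {1,2,4,5,6,7}; region has {1,2,4,5,6,7} → only 3 remains.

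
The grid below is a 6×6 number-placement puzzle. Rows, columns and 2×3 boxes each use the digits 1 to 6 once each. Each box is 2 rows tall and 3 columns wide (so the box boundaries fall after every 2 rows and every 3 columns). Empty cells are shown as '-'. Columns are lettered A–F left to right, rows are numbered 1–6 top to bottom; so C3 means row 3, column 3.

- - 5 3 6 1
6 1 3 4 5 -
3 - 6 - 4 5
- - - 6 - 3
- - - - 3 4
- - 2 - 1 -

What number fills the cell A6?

F2 = 2: row 2 has {1,3,4,5,6}; col 6 has {1,3,4,5}; box has {1,3,4,5,6} → only 2 remains.
B3 = 2: row 3 has {3,4,5,6}; col 2 has {1}; box has {3,6} → only 2 remains.
D3 = 1: row 3 has {2,3,4,5,6}; col 4 has {3,4,6}; box has {3,4,5,6} → only 1 remains.
E4 = 2: row 4 has {3,6}; col 5 has {1,3,4,5,6}; box has {1,3,4,5,6} → only 2 remains.
C5 = 1: row 5 has {3,4}; col 3 has {2,3,5,6}; box has {2} → only 1 remains.
D6 = 5: row 6 has {1,2}; col 4 has {1,3,4,6}; box has {1,3,4} → only 5 remains.
F6 = 6: row 6 has {1,2,5}; col 6 has {1,2,3,4,5}; box has {1,3,4,5} → only 6 remains.
B1 = 4: row 1 has {1,3,5,6}; col 2 has {1,2}; box has {1,3,5,6} → only 4 remains.
B4 = 5: row 4 has {2,3,6}; col 2 has {1,2,4}; box has {2,3,6} → only 5 remains.
C4 = 4: row 4 has {2,3,5,6}; col 3 has {1,2,3,5,6}; box has {2,3,5,6} → only 4 remains.
A5 = 5: row 5 has {1,3,4}; col 1 has {3,6}; box has {1,2} → only 5 remains.
B5 = 6: row 5 has {1,3,4,5}; col 2 has {1,2,4,5}; box has {1,2,5} → only 6 remains.
D5 = 2: row 5 has {1,3,4,5,6}; col 4 has {1,3,4,5,6}; box has {1,3,4,5,6} → only 2 remains.
A6 = 4: row 6 has {1,2,5,6}; col 1 has {3,5,6}; box has {1,2,5,6} → only 4 remains.

4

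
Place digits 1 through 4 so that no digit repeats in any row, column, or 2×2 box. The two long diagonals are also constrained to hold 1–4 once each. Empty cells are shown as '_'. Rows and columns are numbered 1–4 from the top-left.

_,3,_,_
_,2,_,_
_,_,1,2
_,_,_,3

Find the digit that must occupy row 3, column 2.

row 1, column 1 = 4: row 1 has {3}; col 1 has {}; box has {2,3}; main diagonal has {1,2,3} → only 4 remains.
row 1, column 3 = 2: row 1 has {3,4}; col 3 has {1}; box has {} → only 2 remains.
row 1, column 4 = 1: row 1 has {2,3,4}; col 4 has {2,3}; box has {2}; anti-diagonal has {} → only 1 remains.
row 2, column 1 = 1: row 2 has {2}; col 1 has {4}; box has {2,3,4} → only 1 remains.
row 2, column 4 = 4: row 2 has {1,2}; col 4 has {1,2,3}; box has {1,2} → only 4 remains.
row 3, column 1 = 3: row 3 has {1,2}; col 1 has {1,4}; box has {} → only 3 remains.
row 3, column 2 = 4: row 3 has {1,2,3}; col 2 has {2,3}; box has {3}; anti-diagonal has {1} → only 4 remains.

4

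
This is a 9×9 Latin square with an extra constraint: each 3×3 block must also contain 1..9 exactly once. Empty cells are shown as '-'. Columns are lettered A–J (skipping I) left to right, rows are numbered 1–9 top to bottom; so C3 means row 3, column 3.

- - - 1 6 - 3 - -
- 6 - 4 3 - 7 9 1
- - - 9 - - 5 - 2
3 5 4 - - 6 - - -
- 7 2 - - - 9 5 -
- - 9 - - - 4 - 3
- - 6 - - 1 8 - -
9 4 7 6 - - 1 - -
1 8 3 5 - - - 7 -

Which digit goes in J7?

9

G4 = 2: row 4 has {3,4,5,6}; col 7 has {1,3,4,5,7,8,9}; box has {3,4,5,9} → only 2 remains.
B6 = 1: row 6 has {3,4,9}; col 2 has {4,5,6,7,8}; box has {2,3,4,5,7,9} → only 1 remains.
B7 = 2: row 7 has {1,6,8}; col 2 has {1,4,5,6,7,8}; box has {1,3,4,6,7,8,9} → only 2 remains.
J8 = 5: row 8 has {1,4,6,7,9}; col 9 has {1,2,3}; box has {1,7,8} → only 5 remains.
G9 = 6: row 9 has {1,3,5,7,8}; col 7 has {1,2,3,4,5,7,8,9}; box has {1,5,7,8} → only 6 remains.
B1 = 9: row 1 has {1,3,6}; col 2 has {1,2,4,5,6,7,8}; box has {6} → only 9 remains.
B3 = 3: row 3 has {2,5,9}; col 2 has {1,2,4,5,6,7,8,9}; box has {6,9} → only 3 remains.
A7 = 5: row 7 has {1,2,6,8}; col 1 has {1,3,9}; box has {1,2,3,4,6,7,8,9} → only 5 remains.
C3 = 1: in row 3, 1 can only go here (every other open cell in that row sees a 1).
H3 = 6: in row 3, 6 can only go here (every other open cell in that row sees a 6).
H6 = 8: row 6 has {1,3,4,9}; col 8 has {5,6,7,9}; box has {2,3,4,5,9} → only 8 remains.
H1 = 4: row 1 has {1,3,6,9}; col 8 has {5,6,7,8,9}; box has {1,2,3,5,6,7,9} → only 4 remains.
J1 = 8: row 1 has {1,3,4,6,9}; col 9 has {1,2,3,5}; box has {1,2,3,4,5,6,7,9} → only 8 remains.
H4 = 1: row 4 has {2,3,4,5,6}; col 8 has {4,5,6,7,8,9}; box has {2,3,4,5,8,9} → only 1 remains.
J4 = 7: row 4 has {1,2,3,4,5,6}; col 9 has {1,2,3,5,8}; box has {1,2,3,4,5,8,9} → only 7 remains.
J5 = 6: row 5 has {2,5,7,9}; col 9 has {1,2,3,5,7,8}; box has {1,2,3,4,5,7,8,9} → only 6 remains.
A6 = 6: row 6 has {1,3,4,8,9}; col 1 has {1,3,5,9}; box has {1,2,3,4,5,7,9} → only 6 remains.
H7 = 3: row 7 has {1,2,5,6,8}; col 8 has {1,4,5,6,7,8,9}; box has {1,5,6,7,8} → only 3 remains.
H8 = 2: row 8 has {1,4,5,6,7,9}; col 8 has {1,3,4,5,6,7,8,9}; box has {1,3,5,6,7,8} → only 2 remains.
C1 = 5: row 1 has {1,3,4,6,8,9}; col 3 has {1,2,3,4,6,7,9}; box has {1,3,6,9} → only 5 remains.
C2 = 8: row 2 has {1,3,4,6,7,9}; col 3 has {1,2,3,4,5,6,7,9}; box has {1,3,5,6,9} → only 8 remains.
D4 = 8: row 4 has {1,2,3,4,5,6,7}; col 4 has {1,4,5,6,9}; box has {6} → only 8 remains.
E4 = 9: row 4 has {1,2,3,4,5,6,7,8}; col 5 has {3,6}; box has {6,8} → only 9 remains.
A5 = 8: row 5 has {2,5,6,7,9}; col 1 has {1,3,5,6,9}; box has {1,2,3,4,5,6,7,9} → only 8 remains.
D5 = 3: row 5 has {2,5,6,7,8,9}; col 4 has {1,4,5,6,8,9}; box has {6,8,9} → only 3 remains.
F5 = 4: row 5 has {2,3,5,6,7,8,9}; col 6 has {1,6}; box has {3,6,8,9} → only 4 remains.
D7 = 7: row 7 has {1,2,3,5,6,8}; col 4 has {1,3,4,5,6,8,9}; box has {1,5,6} → only 7 remains.
E7 = 4: row 7 has {1,2,3,5,6,7,8}; col 5 has {3,6,9}; box has {1,5,6,7} → only 4 remains.
J7 = 9: row 7 has {1,2,3,4,5,6,7,8}; col 9 has {1,2,3,5,6,7,8}; box has {1,2,3,5,6,7,8} → only 9 remains.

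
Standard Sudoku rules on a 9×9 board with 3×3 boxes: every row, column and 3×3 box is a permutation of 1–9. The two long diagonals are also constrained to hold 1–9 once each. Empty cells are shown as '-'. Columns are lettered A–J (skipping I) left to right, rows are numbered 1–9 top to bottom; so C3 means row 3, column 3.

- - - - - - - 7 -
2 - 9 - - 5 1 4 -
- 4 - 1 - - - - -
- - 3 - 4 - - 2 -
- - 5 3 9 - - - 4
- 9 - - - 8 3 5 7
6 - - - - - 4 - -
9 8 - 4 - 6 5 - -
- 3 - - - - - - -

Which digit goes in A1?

F1 = 4 (hidden single in row 1).
D4 = 5 (hidden single in row 4).
C9 = 4 (hidden single in row 9).
A6 = 4 (hidden single in row 6).
C1 = 8 (hidden single in column 3).
G9 = 7 (hidden single in column 7).
J9 = 2 (hidden single in main diagonal).
H9 = 6 (hidden single in row 9).
J1 = 3 (hidden single in anti-diagonal).
A1 = 1: row 1 has {3,4,7,8}; col 1 has {2,4,6,9}; box has {2,4,8,9}; main diagonal has {2,4,5,8,9} → only 1 remains.

1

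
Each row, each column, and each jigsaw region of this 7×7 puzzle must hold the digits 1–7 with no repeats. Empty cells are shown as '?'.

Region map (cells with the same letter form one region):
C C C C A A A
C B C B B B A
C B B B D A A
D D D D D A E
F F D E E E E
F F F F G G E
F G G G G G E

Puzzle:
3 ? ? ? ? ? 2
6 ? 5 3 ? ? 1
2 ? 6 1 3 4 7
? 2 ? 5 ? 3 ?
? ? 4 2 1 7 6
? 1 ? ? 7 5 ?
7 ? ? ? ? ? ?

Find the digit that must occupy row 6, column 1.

row 1, column 6 = 6: row 1 has {2,3}; col 6 has {3,4,5,7}; region has {1,2,3,4,7} → only 6 remains.
row 2, column 6 = 2: row 2 has {1,3,5,6}; col 6 has {3,4,5,6,7}; region has {1,3,6} → only 2 remains.
row 3, column 2 = 5: row 3 has {1,2,3,4,6,7}; col 2 has {1,2}; region has {1,2,3,6} → only 5 remains.
row 4, column 1 = 1: row 4 has {2,3,5}; col 1 has {2,3,6,7}; region has {2,3,4,5} → only 1 remains.
row 4, column 3 = 7: row 4 has {1,2,3,5}; col 3 has {4,5,6}; region has {1,2,3,4,5} → only 7 remains.
row 4, column 5 = 6: row 4 has {1,2,3,5,7}; col 5 has {1,3,7}; region has {1,2,3,4,5,7} → only 6 remains.
row 4, column 7 = 4: row 4 has {1,2,3,5,6,7}; col 7 has {1,2,6,7}; region has {1,2,6,7} → only 4 remains.
row 5, column 1 = 5: row 5 has {1,2,4,6,7}; col 1 has {1,2,3,6,7}; region has {1,7} → only 5 remains.
row 5, column 2 = 3: row 5 has {1,2,4,5,6,7}; col 2 has {1,2,5}; region has {1,5,7} → only 3 remains.
row 6, column 1 = 4: row 6 has {1,5,7}; col 1 has {1,2,3,5,6,7}; region has {1,3,5,7} → only 4 remains.

4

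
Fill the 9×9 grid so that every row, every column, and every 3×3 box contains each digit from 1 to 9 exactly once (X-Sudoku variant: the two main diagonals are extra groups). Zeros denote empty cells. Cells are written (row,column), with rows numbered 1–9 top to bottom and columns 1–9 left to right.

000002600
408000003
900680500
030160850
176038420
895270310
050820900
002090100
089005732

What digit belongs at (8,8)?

(1,2) = 1 (sole candidate).
(2,2) = 6 (sole candidate).
(2,7) = 2 (sole candidate).
(3,2) = 2 (sole candidate).
(3,3) = 7 (sole candidate).
(3,8) = 4 (sole candidate).
(3,9) = 1 (sole candidate).
(4,1) = 2 (sole candidate).
(4,3) = 4 (sole candidate).
(4,6) = 9 (sole candidate).
(4,9) = 7 (sole candidate).
(5,4) = 5 (sole candidate).
(5,9) = 9 (sole candidate).
(6,6) = 4 (sole candidate).
(6,9) = 6 (sole candidate).
(7,3) = 1 (sole candidate).
(7,8) = 6 (sole candidate).
(7,9) = 4 (sole candidate).
(8,2) = 4 (sole candidate).
(8,8) = 8: row 8 has {1,2,4,9}; col 8 has {1,2,3,4,5,6}; box has {1,2,3,4,6,7,9}; main diagonal has {1,2,3,4,6,7,9} → only 8 remains.

8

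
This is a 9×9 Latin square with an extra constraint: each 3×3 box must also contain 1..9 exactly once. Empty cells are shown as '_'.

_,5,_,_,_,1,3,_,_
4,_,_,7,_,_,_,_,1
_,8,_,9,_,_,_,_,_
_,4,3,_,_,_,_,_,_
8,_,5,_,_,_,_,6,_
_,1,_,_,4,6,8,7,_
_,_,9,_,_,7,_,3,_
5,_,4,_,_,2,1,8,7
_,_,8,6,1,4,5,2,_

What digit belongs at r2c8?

5

r6c3 = 2 (sole candidate).
r8c4 = 3 (sole candidate).
r8c5 = 9 (sole candidate).
r9c9 = 9 (sole candidate).
r2c3 = 6 (sole candidate).
r6c1 = 9 (sole candidate).
r6c4 = 5 (sole candidate).
r6c9 = 3 (sole candidate).
r7c4 = 8 (sole candidate).
r7c5 = 5 (sole candidate).
r8c2 = 6 (sole candidate).
r1c3 = 7 (sole candidate).
r3c3 = 1 (sole candidate).
r5c2 = 7 (sole candidate).
r7c2 = 2 (sole candidate).
r9c2 = 3 (sole candidate).
r1c1 = 2 (sole candidate).
r1c4 = 4 (sole candidate).
r1c8 = 9 (sole candidate).
r2c2 = 9 (sole candidate).
r2c7 = 2 (sole candidate).
r2c8 = 5: row 2 has {1,2,4,6,7,9}; col 8 has {2,3,6,7,8,9}; box has {1,2,3,9} → only 5 remains.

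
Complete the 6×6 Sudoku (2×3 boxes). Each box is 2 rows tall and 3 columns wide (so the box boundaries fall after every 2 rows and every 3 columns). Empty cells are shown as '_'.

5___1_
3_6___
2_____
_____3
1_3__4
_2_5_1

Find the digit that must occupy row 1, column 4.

3

row 1, column 2 = 4: row 1 has {1,5}; col 2 has {2}; box has {3,5,6} → only 4 remains.
row 1, column 3 = 2: row 1 has {1,4,5}; col 3 has {3,6}; box has {3,4,5,6} → only 2 remains.
row 1, column 6 = 6: row 1 has {1,2,4,5}; col 6 has {1,3,4}; box has {1} → only 6 remains.
row 2, column 2 = 1: row 2 has {3,6}; col 2 has {2,4}; box has {2,3,4,5,6} → only 1 remains.
row 3, column 6 = 5: row 3 has {2}; col 6 has {1,3,4,6}; box has {3} → only 5 remains.
row 6, column 3 = 4: row 6 has {1,2,5}; col 3 has {2,3,6}; box has {1,2,3} → only 4 remains.
row 1, column 4 = 3: row 1 has {1,2,4,5,6}; col 4 has {5}; box has {1,6} → only 3 remains.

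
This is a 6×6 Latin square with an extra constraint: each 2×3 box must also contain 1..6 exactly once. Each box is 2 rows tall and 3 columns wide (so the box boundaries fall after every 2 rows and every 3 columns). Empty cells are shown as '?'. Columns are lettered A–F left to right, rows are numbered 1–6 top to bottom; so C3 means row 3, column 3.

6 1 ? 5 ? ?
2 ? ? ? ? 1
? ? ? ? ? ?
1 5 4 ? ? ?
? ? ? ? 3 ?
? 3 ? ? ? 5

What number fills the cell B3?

C1 = 3: row 1 has {1,5,6}; col 3 has {4}; box has {1,2,6} → only 3 remains.
B2 = 4: row 2 has {1,2}; col 2 has {1,3,5}; box has {1,2,3,6} → only 4 remains.
C2 = 5: row 2 has {1,2,4}; col 3 has {3,4}; box has {1,2,3,4,6} → only 5 remains.
E2 = 6: row 2 has {1,2,4,5}; col 5 has {3}; box has {1,5} → only 6 remains.
A3 = 3: row 3 has {}; col 1 has {1,2,6}; box has {1,4,5} → only 3 remains.
E4 = 2: row 4 has {1,4,5}; col 5 has {3,6}; box has {} → only 2 remains.
A6 = 4: row 6 has {3,5}; col 1 has {1,2,3,6}; box has {3} → only 4 remains.
E6 = 1: row 6 has {3,4,5}; col 5 has {2,3,6}; box has {3,5} → only 1 remains.
E1 = 4: row 1 has {1,3,5,6}; col 5 has {1,2,3,6}; box has {1,5,6} → only 4 remains.
F1 = 2: row 1 has {1,3,4,5,6}; col 6 has {1,5}; box has {1,4,5,6} → only 2 remains.
D2 = 3: row 2 has {1,2,4,5,6}; col 4 has {5}; box has {1,2,4,5,6} → only 3 remains.
E3 = 5: row 3 has {3}; col 5 has {1,2,3,4,6}; box has {2} → only 5 remains.
D4 = 6: row 4 has {1,2,4,5}; col 4 has {3,5}; box has {2,5} → only 6 remains.
F4 = 3: row 4 has {1,2,4,5,6}; col 6 has {1,2,5}; box has {2,5,6} → only 3 remains.
A5 = 5: row 5 has {3}; col 1 has {1,2,3,4,6}; box has {3,4} → only 5 remains.
D6 = 2: row 6 has {1,3,4,5}; col 4 has {3,5,6}; box has {1,3,5} → only 2 remains.
F3 = 4: row 3 has {3,5}; col 6 has {1,2,3,5}; box has {2,3,5,6} → only 4 remains.
D5 = 4: row 5 has {3,5}; col 4 has {2,3,5,6}; box has {1,2,3,5} → only 4 remains.
F5 = 6: row 5 has {3,4,5}; col 6 has {1,2,3,4,5}; box has {1,2,3,4,5} → only 6 remains.
C6 = 6: row 6 has {1,2,3,4,5}; col 3 has {3,4,5}; box has {3,4,5} → only 6 remains.
C3 = 2: row 3 has {3,4,5}; col 3 has {3,4,5,6}; box has {1,3,4,5} → only 2 remains.
D3 = 1: row 3 has {2,3,4,5}; col 4 has {2,3,4,5,6}; box has {2,3,4,5,6} → only 1 remains.
B5 = 2: row 5 has {3,4,5,6}; col 2 has {1,3,4,5}; box has {3,4,5,6} → only 2 remains.
C5 = 1: row 5 has {2,3,4,5,6}; col 3 has {2,3,4,5,6}; box has {2,3,4,5,6} → only 1 remains.
B3 = 6: row 3 has {1,2,3,4,5}; col 2 has {1,2,3,4,5}; box has {1,2,3,4,5} → only 6 remains.

6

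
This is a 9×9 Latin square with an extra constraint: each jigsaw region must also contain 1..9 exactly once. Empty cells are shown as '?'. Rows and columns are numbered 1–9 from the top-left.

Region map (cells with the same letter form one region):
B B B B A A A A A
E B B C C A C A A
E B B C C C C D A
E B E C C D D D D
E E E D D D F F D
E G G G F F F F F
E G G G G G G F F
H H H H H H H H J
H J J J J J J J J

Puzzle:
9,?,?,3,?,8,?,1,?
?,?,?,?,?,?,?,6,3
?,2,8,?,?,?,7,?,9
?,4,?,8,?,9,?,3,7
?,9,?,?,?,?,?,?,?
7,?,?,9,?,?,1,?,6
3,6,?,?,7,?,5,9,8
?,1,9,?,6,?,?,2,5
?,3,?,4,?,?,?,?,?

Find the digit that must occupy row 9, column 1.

row 6, column 2 = 8: row 6 has {1,6,7,9}; col 2 has {1,2,3,4,6,9}; region has {5,6,7,9} → only 8 remains.
row 8, column 4 = 7: row 8 has {1,2,5,6,9}; col 4 has {3,4,8,9}; region has {1,2,6,9} → only 7 remains.
row 1, column 3 = 6: in row 1, 6 can only go here (every other open cell in that row sees a 6).
row 1, column 2 = 7: in row 1, 7 can only go here (every other open cell in that row sees a 7).
row 2, column 2 = 5: row 2 has {3,6}; col 2 has {1,2,3,4,6,7,8,9}; region has {2,3,4,6,7,8,9} → only 5 remains.
row 2, column 3 = 1: row 2 has {3,5,6}; col 3 has {6,8,9}; region has {2,3,4,5,6,7,8,9} → only 1 remains.
row 2, column 4 = 2: row 2 has {1,3,5,6}; col 4 has {3,4,7,8,9}; region has {7,8} → only 2 remains.
row 7, column 4 = 1: row 7 has {3,5,6,7,8,9}; col 4 has {2,3,4,7,8,9}; region has {5,6,7,8,9} → only 1 remains.
row 1, column 5 = 5: in row 1, 5 can only go here (every other open cell in that row sees a 5).
row 4, column 5 = 1: row 4 has {3,4,7,8,9}; col 5 has {5,6,7}; region has {2,7,8} → only 1 remains.
row 2, column 1 = 8: in row 2, 8 can only go here (every other open cell in that row sees an 8).
row 2, column 6 = 7: in row 2, 7 can only go here (every other open cell in that row sees a 7).
row 8, column 1 = 4: row 8 has {1,2,5,6,7,9}; col 1 has {3,7,8,9}; region has {1,2,6,7,9} → only 4 remains.
row 8, column 6 = 3: row 8 has {1,2,4,5,6,7,9}; col 6 has {7,8,9}; region has {1,2,4,6,7,9} → only 3 remains.
row 8, column 7 = 8: row 8 has {1,2,3,4,5,6,7,9}; col 7 has {1,5,7}; region has {1,2,3,4,6,7,9} → only 8 remains.
row 9, column 1 = 5: row 9 has {3,4}; col 1 has {3,4,7,8,9}; region has {1,2,3,4,6,7,8,9} → only 5 remains.

5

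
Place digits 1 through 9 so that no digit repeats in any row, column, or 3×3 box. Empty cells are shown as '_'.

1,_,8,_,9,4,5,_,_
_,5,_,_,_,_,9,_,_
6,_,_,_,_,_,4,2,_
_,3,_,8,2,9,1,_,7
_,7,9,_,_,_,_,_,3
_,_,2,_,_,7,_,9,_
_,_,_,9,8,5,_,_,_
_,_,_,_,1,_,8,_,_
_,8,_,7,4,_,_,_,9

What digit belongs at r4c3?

6

r1c2 = 2: row 1 has {1,4,5,8,9}; col 2 has {3,5,7,8}; box has {1,5,6,8} → only 2 remains.
r1c9 = 6: row 1 has {1,2,4,5,8,9}; col 9 has {3,7,9}; box has {2,4,5,9} → only 6 remains.
r3c2 = 9: row 3 has {2,4,6}; col 2 has {2,3,5,7,8}; box has {1,2,5,6,8} → only 9 remains.
r6c7 = 6: row 6 has {2,7,9}; col 7 has {1,4,5,8,9}; box has {1,3,7,9} → only 6 remains.
r1c4 = 3: row 1 has {1,2,4,5,6,8,9}; col 4 has {7,8,9}; box has {4,9} → only 3 remains.
r1c8 = 7: row 1 has {1,2,3,4,5,6,8,9}; col 8 has {2,9}; box has {2,4,5,6,9} → only 7 remains.
r5c7 = 2: row 5 has {3,7,9}; col 7 has {1,4,5,6,8,9}; box has {1,3,6,7,9} → only 2 remains.
r9c7 = 3: row 9 has {4,7,8,9}; col 7 has {1,2,4,5,6,8,9}; box has {8,9} → only 3 remains.
r7c7 = 7: row 7 has {5,8,9}; col 7 has {1,2,3,4,5,6,8,9}; box has {3,8,9} → only 7 remains.
r3c3 = 3: in row 3, 3 can only go here (every other open cell in that row sees a 3).
r2c8 = 3: in row 2, 3 can only go here (every other open cell in that row sees a 3).
r3c5 = 7: in row 3, 7 can only go here (every other open cell in that row sees a 7).
r2c5 = 6: row 2 has {3,5,9}; col 5 has {1,2,4,7,8,9}; box has {3,4,7,9} → only 6 remains.
r5c5 = 5: row 5 has {2,3,7,9}; col 5 has {1,2,4,6,7,8,9}; box has {2,7,8,9} → only 5 remains.
r6c5 = 3: row 6 has {2,6,7,9}; col 5 has {1,2,4,5,6,7,8,9}; box has {2,5,7,8,9} → only 3 remains.
r3c4 = 5: in row 3, 5 can only go here (every other open cell in that row sees a 5).
r4c3 = 6: in row 4, 6 can only go here (every other open cell in that row sees a 6).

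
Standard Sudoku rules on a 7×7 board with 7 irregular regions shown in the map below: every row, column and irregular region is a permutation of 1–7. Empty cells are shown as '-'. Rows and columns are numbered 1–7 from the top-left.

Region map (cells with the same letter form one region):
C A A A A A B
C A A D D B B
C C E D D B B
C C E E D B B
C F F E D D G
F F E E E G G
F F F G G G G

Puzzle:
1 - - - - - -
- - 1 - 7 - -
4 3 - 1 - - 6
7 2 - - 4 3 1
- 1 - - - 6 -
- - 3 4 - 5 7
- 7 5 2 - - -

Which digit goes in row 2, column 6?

4

row 4, column 3 = 6 (sole candidate).
row 4, column 4 = 5 (sole candidate).
row 5, column 1 = 5 (sole candidate).
row 5, column 4 = 7 (sole candidate).
row 6, column 2 = 6 (sole candidate).
row 7, column 1 = 3 (sole candidate).
row 7, column 7 = 4 (sole candidate).
row 2, column 1 = 6 (sole candidate).
row 2, column 4 = 3 (sole candidate).
row 3, column 3 = 2 (sole candidate).
row 3, column 5 = 5 (sole candidate).
row 3, column 6 = 7 (sole candidate).
row 5, column 3 = 4 (sole candidate).
row 5, column 5 = 2 (sole candidate).
row 5, column 7 = 3 (sole candidate).
row 6, column 1 = 2 (sole candidate).
row 6, column 5 = 1 (sole candidate).
row 7, column 5 = 6 (sole candidate).
row 7, column 6 = 1 (sole candidate).
row 1, column 3 = 7 (sole candidate).
row 1, column 4 = 6 (sole candidate).
row 1, column 5 = 3 (sole candidate).
row 1, column 6 = 2 (hidden single in region A).
row 1, column 7 = 5 (sole candidate).
row 2, column 6 = 4: row 2 has {1,3,6,7}; col 6 has {1,2,3,5,6,7}; region has {1,3,5,6,7} → only 4 remains.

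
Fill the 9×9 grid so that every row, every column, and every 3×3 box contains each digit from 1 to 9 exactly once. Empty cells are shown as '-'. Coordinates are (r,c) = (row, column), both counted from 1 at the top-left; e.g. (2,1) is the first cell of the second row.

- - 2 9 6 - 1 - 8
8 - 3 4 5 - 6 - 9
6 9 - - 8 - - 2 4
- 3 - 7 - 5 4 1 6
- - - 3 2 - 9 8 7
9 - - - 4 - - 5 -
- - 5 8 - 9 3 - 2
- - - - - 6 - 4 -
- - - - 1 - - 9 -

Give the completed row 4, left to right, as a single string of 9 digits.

(2,8) = 7: row 2 has {3,4,5,6,8,9}; col 8 has {1,2,4,5,8,9}; box has {1,2,4,6,8,9} → only 7 remains.
(3,4) = 1: row 3 has {2,4,6,8,9}; col 4 has {3,4,7,8,9}; box has {4,5,6,8,9} → only 1 remains.
(3,7) = 5: row 3 has {1,2,4,6,8,9}; col 7 has {1,3,4,6,9}; box has {1,2,4,6,7,8,9} → only 5 remains.
(4,1) = 2: row 4 has {1,3,4,5,6,7}; col 1 has {6,8,9}; box has {3,9} → only 2 remains.
(4,3) = 8: row 4 has {1,2,3,4,5,6,7}; col 3 has {2,3,5}; box has {2,3,9} → only 8 remains.
(4,5) = 9: row 4 has {1,2,3,4,5,6,7,8}; col 5 has {1,2,4,5,6,8}; box has {2,3,4,5,7} → only 9 remains.

238795416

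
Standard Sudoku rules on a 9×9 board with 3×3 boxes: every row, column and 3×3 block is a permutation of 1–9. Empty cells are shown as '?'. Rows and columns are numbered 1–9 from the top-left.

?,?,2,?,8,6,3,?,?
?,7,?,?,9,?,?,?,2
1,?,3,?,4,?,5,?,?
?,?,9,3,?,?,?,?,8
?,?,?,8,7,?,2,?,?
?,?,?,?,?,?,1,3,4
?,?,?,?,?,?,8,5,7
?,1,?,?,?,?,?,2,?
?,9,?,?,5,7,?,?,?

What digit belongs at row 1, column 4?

5

row 3, column 6 = 2 (sole candidate).
row 3, column 4 = 7 (sole candidate).
row 1, column 8 = 7 (hidden single in row 1).
row 4, column 8 = 6 (sole candidate).
row 5, column 8 = 9 (sole candidate).
row 5, column 9 = 5 (sole candidate).
row 3, column 8 = 8 (sole candidate).
row 4, column 7 = 7 (sole candidate).
row 3, column 2 = 6 (sole candidate).
row 3, column 9 = 9 (sole candidate).
row 1, column 9 = 1 (sole candidate).
row 2, column 8 = 4 (sole candidate).
row 9, column 8 = 1 (sole candidate).
row 1, column 4 = 5: row 1 has {1,2,3,6,7,8}; col 4 has {3,7,8}; box has {2,4,6,7,8,9} → only 5 remains.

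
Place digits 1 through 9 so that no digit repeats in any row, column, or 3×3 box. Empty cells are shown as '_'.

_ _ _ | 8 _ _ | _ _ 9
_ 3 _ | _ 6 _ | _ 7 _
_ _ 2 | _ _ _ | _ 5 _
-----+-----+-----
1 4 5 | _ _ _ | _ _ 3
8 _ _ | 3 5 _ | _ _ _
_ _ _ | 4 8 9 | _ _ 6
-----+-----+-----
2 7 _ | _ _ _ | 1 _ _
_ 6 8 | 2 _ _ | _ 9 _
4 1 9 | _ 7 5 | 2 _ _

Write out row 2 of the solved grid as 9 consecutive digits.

row 1, column 2 = 5 (sole candidate).
row 2, column 1 = 9: row 2 has {3,6,7}; col 1 has {1,2,4,8}; box has {2,3,5} → only 9 remains.
row 3, column 2 = 8 (sole candidate).
row 4, column 5 = 2 (sole candidate).
row 4, column 8 = 8 (sole candidate).
row 6, column 2 = 2 (sole candidate).
row 6, column 8 = 1 (sole candidate).
row 7, column 3 = 3 (sole candidate).
row 8, column 1 = 5 (sole candidate).
row 9, column 4 = 6 (sole candidate).
row 9, column 8 = 3 (sole candidate).
row 9, column 9 = 8 (sole candidate).
row 4, column 4 = 7 (sole candidate).
row 4, column 6 = 6 (sole candidate).
row 4, column 7 = 9 (sole candidate).
row 5, column 2 = 9 (sole candidate).
row 5, column 6 = 1 (sole candidate).
row 6, column 3 = 7 (sole candidate).
row 6, column 7 = 5 (sole candidate).
row 7, column 4 = 9 (sole candidate).
row 7, column 5 = 4 (sole candidate).
row 7, column 6 = 8 (sole candidate).
row 7, column 8 = 6 (sole candidate).
row 7, column 9 = 5 (sole candidate).
row 8, column 6 = 3 (sole candidate).
row 3, column 4 = 1 (sole candidate).
row 3, column 9 = 4 (sole candidate).
row 5, column 3 = 6 (sole candidate).
row 6, column 1 = 3 (sole candidate).
row 8, column 5 = 1 (sole candidate).
row 8, column 9 = 7 (sole candidate).
row 1, column 5 = 3 (sole candidate).
row 1, column 7 = 6 (sole candidate).
row 1, column 8 = 2 (sole candidate).
row 2, column 4 = 5: row 2 has {3,6,7,9}; col 4 has {1,2,3,4,6,7,8,9}; box has {1,3,6,8} → only 5 remains.
row 2, column 7 = 8: row 2 has {3,5,6,7,9}; col 7 has {1,2,5,6,9}; box has {2,4,5,6,7,9} → only 8 remains.
row 2, column 9 = 1: row 2 has {3,5,6,7,8,9}; col 9 has {3,4,5,6,7,8,9}; box has {2,4,5,6,7,8,9} → only 1 remains.
row 3, column 5 = 9 (sole candidate).
row 3, column 6 = 7 (sole candidate).
row 3, column 7 = 3 (sole candidate).
row 5, column 8 = 4 (sole candidate).
row 5, column 9 = 2 (sole candidate).
row 8, column 7 = 4 (sole candidate).
row 1, column 1 = 7 (sole candidate).
row 1, column 6 = 4 (sole candidate).
row 2, column 3 = 4: row 2 has {1,3,5,6,7,8,9}; col 3 has {2,3,5,6,7,8,9}; box has {2,3,5,7,8,9} → only 4 remains.
row 2, column 6 = 2: row 2 has {1,3,4,5,6,7,8,9}; col 6 has {1,3,4,5,6,7,8,9}; box has {1,3,4,5,6,7,8,9} → only 2 remains.

934562871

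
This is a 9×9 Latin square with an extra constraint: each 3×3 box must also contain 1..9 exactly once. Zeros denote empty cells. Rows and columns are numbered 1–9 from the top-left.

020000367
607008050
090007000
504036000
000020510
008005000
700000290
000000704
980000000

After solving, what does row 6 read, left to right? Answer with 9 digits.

R5C1 = 3: row 5 has {1,2,5}; col 1 has {5,6,7,9}; box has {4,5,8} → only 3 remains.
R9C8 = 3: row 9 has {8,9}; col 8 has {1,5,6,9}; box has {2,4,7,9} → only 3 remains.
R8C8 = 8: row 8 has {4,7}; col 8 has {1,3,5,6,9}; box has {2,3,4,7,9} → only 8 remains.
R1C1 = 8: in row 1, 8 can only go here (every other open cell in that row sees an 8).
R6C9 = 3: in row 6, 3 can only go here (every other open cell in that row sees a 3).
R3C1 = 4: in column 1, 4 can only go here (every other open cell in that column sees a 4).
R3C8 = 2: row 3 has {4,7,9}; col 8 has {1,3,5,6,8,9}; box has {3,5,6,7} → only 2 remains.
R4C8 = 7: row 4 has {3,4,5,6}; col 8 has {1,2,3,5,6,8,9}; box has {1,3,5} → only 7 remains.
R6C8 = 4: row 6 has {3,5,8}; col 8 has {1,2,3,5,6,7,8,9}; box has {1,3,5,7} → only 4 remains.
R4C2 = 1: row 4 has {3,4,5,6,7}; col 2 has {2,8,9}; box has {3,4,5,8} → only 1 remains.
R6C1 = 2: row 6 has {3,4,5,8}; col 1 has {3,4,5,6,7,8,9}; box has {1,3,4,5,8} → only 2 remains.
R8C1 = 1: row 8 has {4,7,8}; col 1 has {2,3,4,5,6,7,8,9}; box has {7,8,9} → only 1 remains.
R2C2 = 3: row 2 has {5,6,7,8}; col 2 has {1,2,8,9}; box has {2,4,6,7,8,9} → only 3 remains.
R2C4 = 2: in row 2, 2 can only go here (every other open cell in that row sees a 2).
R3C4 = 3: in row 3, 3 can only go here (every other open cell in that row sees a 3).
R3C5 = 6: in row 3, 6 can only go here (every other open cell in that row sees a 6).
R3C3 = 5: in row 3, 5 can only go here (every other open cell in that row sees a 5).
R1C3 = 1: row 1 has {2,3,6,7,8}; col 3 has {4,5,7,8}; box has {2,3,4,5,6,7,8,9} → only 1 remains.
R4C9 = 2: in row 4, 2 can only go here (every other open cell in that row sees a 2).
R7C2 = 4: in column 2, 4 can only go here (every other open cell in that column sees a 4).
R8C2 = 5: in column 2, 5 can only go here (every other open cell in that column sees a 5).
R8C5 = 9: row 8 has {1,4,5,7,8}; col 5 has {2,3,6}; box has {} → only 9 remains.
R8C4 = 6: row 8 has {1,4,5,7,8,9}; col 4 has {2,3}; box has {9} → only 6 remains.
R5C3 = 9: in column 3, 9 can only go here (every other open cell in that column sees a 9).
R5C6 = 4: row 5 has {1,2,3,5,9}; col 6 has {5,6,7,8}; box has {2,3,5,6} → only 4 remains.
R1C6 = 9: row 1 has {1,2,3,6,7,8}; col 6 has {4,5,6,7,8}; box has {2,3,6,7,8} → only 9 remains.
R7C5 = 8: in column 5, 8 can only go here (every other open cell in that column sees an 8).
R2C7 = 4: in column 7, 4 can only go here (every other open cell in that column sees a 4).
R2C5 = 1: row 2 has {2,3,4,5,6,7,8}; col 5 has {2,3,6,8,9}; box has {2,3,6,7,8,9} → only 1 remains.
R2C9 = 9: row 2 has {1,2,3,4,5,6,7,8}; col 9 has {2,3,4,7}; box has {2,3,4,5,6,7} → only 9 remains.
R6C5 = 7: row 6 has {2,3,4,5,8}; col 5 has {1,2,3,6,8,9}; box has {2,3,4,5,6} → only 7 remains.
R5C4 = 8: row 5 has {1,2,3,4,5,9}; col 4 has {2,3,6}; box has {2,3,4,5,6,7} → only 8 remains.
R5C9 = 6: row 5 has {1,2,3,4,5,8,9}; col 9 has {2,3,4,7,9}; box has {1,2,3,4,5,7} → only 6 remains.
R6C2 = 6: row 6 has {2,3,4,5,7,8}; col 2 has {1,2,3,4,5,8,9}; box has {1,2,3,4,5,8,9} → only 6 remains.
R6C7 = 9: row 6 has {2,3,4,5,6,7,8}; col 7 has {2,3,4,5,7}; box has {1,2,3,4,5,6,7} → only 9 remains.
R4C4 = 9: row 4 has {1,2,3,4,5,6,7}; col 4 has {2,3,6,8}; box has {2,3,4,5,6,7,8} → only 9 remains.
R4C7 = 8: row 4 has {1,2,3,4,5,6,7,9}; col 7 has {2,3,4,5,7,9}; box has {1,2,3,4,5,6,7,9} → only 8 remains.
R5C2 = 7: row 5 has {1,2,3,4,5,6,8,9}; col 2 has {1,2,3,4,5,6,8,9}; box has {1,2,3,4,5,6,8,9} → only 7 remains.
R6C4 = 1: row 6 has {2,3,4,5,6,7,8,9}; col 4 has {2,3,6,8,9}; box has {2,3,4,5,6,7,8,9} → only 1 remains.

268175943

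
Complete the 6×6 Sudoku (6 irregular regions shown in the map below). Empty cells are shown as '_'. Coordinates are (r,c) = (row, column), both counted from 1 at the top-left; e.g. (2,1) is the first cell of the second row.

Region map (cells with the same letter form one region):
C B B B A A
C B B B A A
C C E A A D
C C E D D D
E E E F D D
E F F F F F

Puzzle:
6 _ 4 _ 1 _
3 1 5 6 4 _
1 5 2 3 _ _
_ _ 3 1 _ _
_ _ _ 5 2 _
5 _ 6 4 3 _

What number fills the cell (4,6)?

6

(1,4) = 2: row 1 has {1,4,6}; col 4 has {1,3,4,5,6}; region has {1,4,5,6} → only 2 remains.
(1,6) = 5: row 1 has {1,2,4,6}; col 6 has {}; region has {1,3,4} → only 5 remains.
(2,6) = 2: row 2 has {1,3,4,5,6}; col 6 has {5}; region has {1,3,4,5} → only 2 remains.
(3,5) = 6: row 3 has {1,2,3,5}; col 5 has {1,2,3,4}; region has {1,2,3,4,5} → only 6 remains.
(3,6) = 4: row 3 has {1,2,3,5,6}; col 6 has {2,5}; region has {1,2} → only 4 remains.
(4,5) = 5: row 4 has {1,3}; col 5 has {1,2,3,4,6}; region has {1,2,4} → only 5 remains.
(4,6) = 6: row 4 has {1,3,5}; col 6 has {2,4,5}; region has {1,2,4,5} → only 6 remains.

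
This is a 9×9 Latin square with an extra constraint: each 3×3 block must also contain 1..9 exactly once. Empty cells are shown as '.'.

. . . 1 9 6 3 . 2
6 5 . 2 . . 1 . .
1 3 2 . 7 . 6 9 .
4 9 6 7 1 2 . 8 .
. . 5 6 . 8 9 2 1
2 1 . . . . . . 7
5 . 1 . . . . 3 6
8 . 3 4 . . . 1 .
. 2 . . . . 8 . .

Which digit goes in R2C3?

9

R1C1 = 7 (sole candidate).
R4C7 = 5 (sole candidate).
R4C9 = 3 (sole candidate).
R5C1 = 3 (sole candidate).
R5C2 = 7 (sole candidate).
R5C5 = 4 (sole candidate).
R6C3 = 8 (sole candidate).
R6C7 = 4 (sole candidate).
R6C8 = 6 (sole candidate).
R7C2 = 4 (sole candidate).
R8C2 = 6 (sole candidate).
R9C1 = 9 (sole candidate).
R9C3 = 7 (sole candidate).
R1C2 = 8 (sole candidate).
R1C3 = 4 (sole candidate).
R1C8 = 5 (sole candidate).
R2C3 = 9: row 2 has {1,2,5,6}; col 3 has {1,2,3,4,5,6,7,8}; box has {1,2,3,4,5,6,7,8} → only 9 remains.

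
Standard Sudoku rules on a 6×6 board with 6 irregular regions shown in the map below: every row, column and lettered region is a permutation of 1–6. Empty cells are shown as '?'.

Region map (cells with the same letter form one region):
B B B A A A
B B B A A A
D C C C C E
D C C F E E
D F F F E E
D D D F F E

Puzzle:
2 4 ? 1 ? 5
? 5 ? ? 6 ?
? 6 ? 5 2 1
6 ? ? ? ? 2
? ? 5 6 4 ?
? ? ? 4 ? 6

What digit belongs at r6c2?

3

r1c5 = 3: row 1 has {1,2,4,5}; col 5 has {2,4,6}; region has {1,5,6} → only 3 remains.
r2c4 = 2: row 2 has {5,6}; col 4 has {1,4,5,6}; region has {1,3,5,6} → only 2 remains.
r2c6 = 4: row 2 has {2,5,6}; col 6 has {1,2,5,6}; region has {1,2,3,5,6} → only 4 remains.
r4c4 = 3: row 4 has {2,6}; col 4 has {1,2,4,5,6}; region has {4,5,6} → only 3 remains.
r4c5 = 5: row 4 has {2,3,6}; col 5 has {2,3,4,6}; region has {1,2,4,6} → only 5 remains.
r5c6 = 3: row 5 has {4,5,6}; col 6 has {1,2,4,5,6}; region has {1,2,4,5,6} → only 3 remains.
r6c5 = 1: row 6 has {4,6}; col 5 has {2,3,4,5,6}; region has {3,4,5,6} → only 1 remains.
r1c3 = 6: row 1 has {1,2,3,4,5}; col 3 has {5}; region has {2,4,5} → only 6 remains.
r4c2 = 1: row 4 has {2,3,5,6}; col 2 has {4,5,6}; region has {2,5,6} → only 1 remains.
r4c3 = 4: row 4 has {1,2,3,5,6}; col 3 has {5,6}; region has {1,2,5,6} → only 4 remains.
r5c1 = 1: row 5 has {3,4,5,6}; col 1 has {2,6}; region has {6} → only 1 remains.
r5c2 = 2: row 5 has {1,3,4,5,6}; col 2 has {1,4,5,6}; region has {1,3,4,5,6} → only 2 remains.
r6c2 = 3: row 6 has {1,4,6}; col 2 has {1,2,4,5,6}; region has {1,6} → only 3 remains.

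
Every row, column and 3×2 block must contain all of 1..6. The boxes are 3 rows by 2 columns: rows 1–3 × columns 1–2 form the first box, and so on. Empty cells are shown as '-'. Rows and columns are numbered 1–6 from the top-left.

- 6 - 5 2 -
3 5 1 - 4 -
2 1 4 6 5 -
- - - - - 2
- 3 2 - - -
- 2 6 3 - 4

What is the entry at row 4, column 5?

row 1, column 1 = 4: row 1 has {2,5,6}; col 1 has {2,3}; box has {1,2,3,5,6} → only 4 remains.
row 1, column 3 = 3: row 1 has {2,4,5,6}; col 3 has {1,2,4,6}; box has {1,4,5,6} → only 3 remains.
row 1, column 6 = 1: row 1 has {2,3,4,5,6}; col 6 has {2,4}; box has {2,4,5} → only 1 remains.
row 2, column 4 = 2: row 2 has {1,3,4,5}; col 4 has {3,5,6}; box has {1,3,4,5,6} → only 2 remains.
row 2, column 6 = 6: row 2 has {1,2,3,4,5}; col 6 has {1,2,4}; box has {1,2,4,5} → only 6 remains.
row 3, column 6 = 3: row 3 has {1,2,4,5,6}; col 6 has {1,2,4,6}; box has {1,2,4,5,6} → only 3 remains.
row 4, column 2 = 4: row 4 has {2}; col 2 has {1,2,3,5,6}; box has {2,3} → only 4 remains.
row 4, column 3 = 5: row 4 has {2,4}; col 3 has {1,2,3,4,6}; box has {2,3,6} → only 5 remains.
row 4, column 4 = 1: row 4 has {2,4,5}; col 4 has {2,3,5,6}; box has {2,3,5,6} → only 1 remains.
row 5, column 4 = 4: row 5 has {2,3}; col 4 has {1,2,3,5,6}; box has {1,2,3,5,6} → only 4 remains.
row 5, column 6 = 5: row 5 has {2,3,4}; col 6 has {1,2,3,4,6}; box has {2,4} → only 5 remains.
row 6, column 5 = 1: row 6 has {2,3,4,6}; col 5 has {2,4,5}; box has {2,4,5} → only 1 remains.
row 4, column 1 = 6: row 4 has {1,2,4,5}; col 1 has {2,3,4}; box has {2,3,4} → only 6 remains.
row 4, column 5 = 3: row 4 has {1,2,4,5,6}; col 5 has {1,2,4,5}; box has {1,2,4,5} → only 3 remains.

3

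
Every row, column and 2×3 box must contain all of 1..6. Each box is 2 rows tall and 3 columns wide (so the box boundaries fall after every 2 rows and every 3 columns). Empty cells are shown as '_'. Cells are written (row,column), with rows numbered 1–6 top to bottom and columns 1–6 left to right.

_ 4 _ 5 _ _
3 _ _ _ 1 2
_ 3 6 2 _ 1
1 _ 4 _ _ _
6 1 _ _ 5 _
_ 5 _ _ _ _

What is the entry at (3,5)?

4

(1,1) = 2: row 1 has {4,5}; col 1 has {1,3,6}; box has {3,4} → only 2 remains.
(1,3) = 1: row 1 has {2,4,5}; col 3 has {4,6}; box has {2,3,4} → only 1 remains.
(2,2) = 6: row 2 has {1,2,3}; col 2 has {1,3,4,5}; box has {1,2,3,4} → only 6 remains.
(2,3) = 5: row 2 has {1,2,3,6}; col 3 has {1,4,6}; box has {1,2,3,4,6} → only 5 remains.
(2,4) = 4: row 2 has {1,2,3,5,6}; col 4 has {2,5}; box has {1,2,5} → only 4 remains.
(3,1) = 5: row 3 has {1,2,3,6}; col 1 has {1,2,3,6}; box has {1,3,4,6} → only 5 remains.
(3,5) = 4: row 3 has {1,2,3,5,6}; col 5 has {1,5}; box has {1,2} → only 4 remains.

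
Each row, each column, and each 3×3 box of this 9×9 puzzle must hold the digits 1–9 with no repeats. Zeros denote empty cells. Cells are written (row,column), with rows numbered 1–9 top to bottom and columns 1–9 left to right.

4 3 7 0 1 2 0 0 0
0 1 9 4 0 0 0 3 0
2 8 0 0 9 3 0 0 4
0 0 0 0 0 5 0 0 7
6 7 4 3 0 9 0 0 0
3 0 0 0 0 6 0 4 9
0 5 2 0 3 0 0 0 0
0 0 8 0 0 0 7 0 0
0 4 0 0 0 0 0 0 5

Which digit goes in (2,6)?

(2,1) = 5 (sole candidate).
(3,3) = 6 (sole candidate).
(4,3) = 1 (sole candidate).
(6,2) = 2 (sole candidate).
(6,3) = 5 (sole candidate).
(9,3) = 3 (sole candidate).
(4,2) = 9 (sole candidate).
(8,2) = 6 (sole candidate).
(4,1) = 8 (sole candidate).
(4,4) = 2 (sole candidate).
(4,5) = 4 (sole candidate).
(4,8) = 6 (sole candidate).
(5,5) = 8 (sole candidate).
(6,5) = 7 (sole candidate).
(2,5) = 6 (sole candidate).
(4,7) = 3 (sole candidate).
(6,4) = 1 (sole candidate).
(6,7) = 8 (sole candidate).
(9,5) = 2 (sole candidate).
(2,7) = 2 (sole candidate).
(2,9) = 8 (sole candidate).
(8,5) = 5 (sole candidate).
(1,9) = 6 (sole candidate).
(2,6) = 7: row 2 has {1,2,3,4,5,6,8,9}; col 6 has {2,3,5,6,9}; box has {1,2,3,4,6,9} → only 7 remains.

7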